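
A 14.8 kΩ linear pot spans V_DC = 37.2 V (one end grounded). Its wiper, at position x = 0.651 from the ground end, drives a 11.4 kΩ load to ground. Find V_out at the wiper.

V_out ≈ 18.7 V

Split the track: R_lower = x·R_p = 9.635 kΩ, R_upper = (1−x)·R_p = 5.165 kΩ.
R_L loads the lower segment: effective lower R = 5.222 kΩ.
Loaded-divider output: V_out = 37.2 × 0.5027 = 18.70 V.
(Unloaded: V_out = x·V_DC = 24.2 V.)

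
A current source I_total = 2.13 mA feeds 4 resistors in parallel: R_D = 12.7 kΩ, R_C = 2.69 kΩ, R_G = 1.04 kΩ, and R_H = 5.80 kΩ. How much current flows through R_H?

Conductances: ΣG = 1/12.7 + 1/2.69 + 1/1.04 + 1/5.80 = 1.584 (1/kΩ).
By the current-divider rule, I = I_total · G_k/ΣG = 2.13 × 0.1088 = 0.2318 mA.

I ≈ 0.232 mA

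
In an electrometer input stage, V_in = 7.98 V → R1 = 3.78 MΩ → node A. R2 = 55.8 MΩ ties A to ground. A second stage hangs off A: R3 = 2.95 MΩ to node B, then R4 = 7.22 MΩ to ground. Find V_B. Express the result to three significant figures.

Looking into the second stage from A: R3 + R4 = 10.17 MΩ appears in parallel with R2.
Effective lower resistance at A: R2 ‖ 10.17 = 8.602 MΩ.
First divider: V_A = V_in · 8.602/(3.78 + 8.602) = 5.544 V.
Stage 2 is unloaded, so V_B = V_A · R4/(R3+R4) = 5.544 × 7.22/10.17 = 3.936 V.

V_B ≈ 3.94 V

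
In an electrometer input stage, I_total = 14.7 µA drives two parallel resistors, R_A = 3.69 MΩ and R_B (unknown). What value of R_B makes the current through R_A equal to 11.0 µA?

Two-branch current divider: I_A = I_total · R_B/(R_A + R_B).
11.0/14.7 = R_B/(R_A + R_B) → R_B = R_A · (0.7483)/(1 − 0.7483) = 3.69 × 2.973 = 10.97 MΩ.

R_B ≈ 11.0 MΩ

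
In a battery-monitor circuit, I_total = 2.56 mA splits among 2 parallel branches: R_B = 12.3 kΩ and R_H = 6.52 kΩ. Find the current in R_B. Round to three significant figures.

With just two branches, the current splits inversely with resistance.
I(R_B) = 2.56 × 6.52/(12.3 + 6.52) = 2.56 × 0.3464 = 0.8869 mA.

I ≈ 0.887 mA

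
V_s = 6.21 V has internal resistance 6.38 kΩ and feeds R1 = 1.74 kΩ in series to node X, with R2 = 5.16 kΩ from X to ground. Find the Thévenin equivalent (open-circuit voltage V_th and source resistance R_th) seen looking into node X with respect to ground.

R1' = 6.38 + 1.74 = 8.120 kΩ (source resistance + R1).
With X open, the divider is unloaded: V_th = 6.21 × 5.16/13.28 = 2.413 V.
Zeroing V_s shorts the top of R1' to ground, so R_th = R1' ‖ R2 = 3.155 kΩ.

V_th ≈ 2.41 V, R_th ≈ 3.16 kΩ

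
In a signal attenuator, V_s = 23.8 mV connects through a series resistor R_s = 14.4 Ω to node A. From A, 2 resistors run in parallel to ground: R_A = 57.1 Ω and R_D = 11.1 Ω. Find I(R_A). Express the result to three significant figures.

I ≈ 0.163 mA

Parallel bank: R_p = 1/(1/57.1 + 1/11.1) = 9.293 Ω.
V_A = 23.8 × 9.293/23.69 = 9.335 mV.
I(R_A) = V_A / R_A = 9.335/57.1 = 0.1635 mA.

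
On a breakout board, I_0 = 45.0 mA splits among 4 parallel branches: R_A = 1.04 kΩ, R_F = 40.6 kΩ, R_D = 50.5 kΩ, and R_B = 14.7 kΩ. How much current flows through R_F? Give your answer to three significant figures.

I ≈ 1.03 mA

Total conductance ΣG = 1/1.04 + 1/40.6 + 1/50.5 + 1/14.7 = 1.074 (units of 1/kΩ).
R_F takes the fraction G_k/ΣG = 0.02463/1.074 = 0.02293, so I = 45.0 × 0.02293 = 1.032 mA.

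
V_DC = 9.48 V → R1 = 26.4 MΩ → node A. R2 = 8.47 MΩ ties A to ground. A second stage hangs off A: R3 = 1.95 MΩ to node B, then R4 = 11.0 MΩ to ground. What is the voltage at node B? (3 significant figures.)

Node A sees R2 in parallel with the series input of stage 2, R3 + R4 = 12.95 MΩ.
R2 ‖ (R3+R4) = 5.121 MΩ.
V_A = 9.48 × 5.121/(26.4 + 5.121) = 1.540 V.
V_B = V_A × 0.8494 = 1.308 V.

V_B ≈ 1.31 V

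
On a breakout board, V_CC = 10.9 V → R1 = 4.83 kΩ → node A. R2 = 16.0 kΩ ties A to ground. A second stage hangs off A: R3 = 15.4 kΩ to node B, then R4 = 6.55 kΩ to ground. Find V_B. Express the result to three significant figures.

V_B ≈ 2.14 V

The second stage (R3 + R4 = 21.95 kΩ) loads node A in parallel with R2.
R2 ‖ (R3+R4) = 9.254 kΩ.
V_A = 10.9 × 9.254/(4.83 + 9.254) = 7.162 V.
V_B = V_A × 0.2984 = 2.137 V.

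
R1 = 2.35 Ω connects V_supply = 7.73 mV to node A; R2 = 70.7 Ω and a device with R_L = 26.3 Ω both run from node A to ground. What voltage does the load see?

V_out ≈ 6.89 mV

First combine the lower leg with the load: R2 ‖ R_L = 19.17 Ω.
Voltage divider with the loaded lower leg: V_out = 7.73 × 19.17/(2.35 + 19.17) = 7.73 × 0.8908 = 6.886 mV.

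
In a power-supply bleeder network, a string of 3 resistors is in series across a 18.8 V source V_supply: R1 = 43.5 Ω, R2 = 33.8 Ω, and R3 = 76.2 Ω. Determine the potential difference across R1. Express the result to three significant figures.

Series total: ΣR = 43.5 + 33.8 + 76.2 = 153.5 Ω.
Voltage divider: V = V_supply · (43.50 / 153.5) = 18.8 × 0.2834 = 5.328 V.

V ≈ 5.33 V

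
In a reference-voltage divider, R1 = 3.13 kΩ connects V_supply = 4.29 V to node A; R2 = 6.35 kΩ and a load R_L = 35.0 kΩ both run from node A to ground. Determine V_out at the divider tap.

R2 ‖ R_L = (6.35 × 35.0)/(6.35 + 35.0) = 5.375 kΩ.
Voltage divider with the loaded lower leg: V_out = 4.29 × 5.375/(3.13 + 5.375) = 4.29 × 0.6320 = 2.711 V.
(Unloaded it would be 2.87 V; the load pulls it down.)

V_out ≈ 2.71 V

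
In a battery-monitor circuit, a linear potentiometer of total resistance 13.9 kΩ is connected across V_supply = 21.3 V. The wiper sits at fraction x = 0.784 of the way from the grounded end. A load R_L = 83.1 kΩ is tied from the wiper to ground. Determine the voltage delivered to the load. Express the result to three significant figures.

V_out ≈ 16.2 V

Lower segment x·R_p = 10.90 kΩ; upper segment (1−x)·R_p = 3.002 kΩ.
(x·R_p) ‖ R_L = 9.634 kΩ.
V_out = 21.3 × 9.634/(3.002 + 9.634) = 16.24 V.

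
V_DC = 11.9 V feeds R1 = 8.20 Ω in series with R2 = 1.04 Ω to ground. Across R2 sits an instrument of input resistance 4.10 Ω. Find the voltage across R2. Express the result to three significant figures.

V_out ≈ 1.09 V

First combine the lower leg with the load: R2 ‖ R_L = 0.8296 Ω.
Voltage divider with the loaded lower leg: V_out = 11.9 × 0.8296/(8.20 + 0.8296) = 11.9 × 0.09187 = 1.093 V.
(Unloaded it would be 1.34 V; the load pulls it down.)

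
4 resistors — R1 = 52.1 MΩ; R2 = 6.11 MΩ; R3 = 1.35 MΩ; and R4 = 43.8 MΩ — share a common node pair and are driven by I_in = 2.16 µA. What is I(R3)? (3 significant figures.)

ΣG = 1/52.1 + 1/6.11 + 1/1.35 + 1/43.8 = 0.9464.
Current divider: I(R3) = I_in · G_k/ΣG = 2.16 × (0.7407/0.9464) = 2.16 × 0.7827 = 1.691 µA.

I ≈ 1.69 µA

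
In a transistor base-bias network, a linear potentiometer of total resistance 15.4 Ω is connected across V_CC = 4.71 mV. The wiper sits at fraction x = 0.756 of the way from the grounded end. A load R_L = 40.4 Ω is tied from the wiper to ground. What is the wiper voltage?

Split the track: R_lower = x·R_p = 11.64 Ω, R_upper = (1−x)·R_p = 3.758 Ω.
R_L loads the lower segment: effective lower R = 9.038 Ω.
V_out = 4.71 × 9.038/(3.758 + 9.038) = 3.327 mV.

V_out ≈ 3.33 mV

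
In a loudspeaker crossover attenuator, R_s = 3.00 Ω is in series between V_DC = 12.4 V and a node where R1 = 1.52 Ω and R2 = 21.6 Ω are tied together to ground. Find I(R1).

Equivalent of the parallel group: R_p = 1.420 Ω.
Node voltage V_A = V_DC · R_p/(R_s + R_p) = 12.4 × 0.3213 = 3.984 V.
Branch current I = V_A/R1 = 3.984/1.52 = 2.621 A.
(Equivalently: I_total = 2.805 A, then current-divider fraction G_k/ΣG = 0.9343.)

I ≈ 2.62 A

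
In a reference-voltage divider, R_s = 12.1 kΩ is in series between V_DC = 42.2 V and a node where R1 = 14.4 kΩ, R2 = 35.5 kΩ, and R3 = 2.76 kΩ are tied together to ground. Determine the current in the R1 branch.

Parallel bank: R_p = 1/(1/14.4 + 1/35.5 + 1/2.76) = 2.174 kΩ.
Node voltage V_A = V_DC · R_p/(R_s + R_p) = 42.2 × 0.1523 = 6.428 V.
Branch current I = V_A/R1 = 6.428/14.4 = 0.4464 mA.
(Equivalently: I_total = 2.956 mA, then current-divider fraction G_k/ΣG = 0.1510.)

I ≈ 0.446 mA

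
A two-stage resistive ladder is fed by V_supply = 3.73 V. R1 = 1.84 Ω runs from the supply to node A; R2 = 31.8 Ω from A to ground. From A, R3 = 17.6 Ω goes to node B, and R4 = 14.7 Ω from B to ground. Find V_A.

Looking into the second stage from A: R3 + R4 = 32.30 Ω appears in parallel with R2.
R2 ‖ (R3+R4) = 16.02 Ω.
So V_A = 3.73 × 0.8970 = 3.346 V.

V_A ≈ 3.35 V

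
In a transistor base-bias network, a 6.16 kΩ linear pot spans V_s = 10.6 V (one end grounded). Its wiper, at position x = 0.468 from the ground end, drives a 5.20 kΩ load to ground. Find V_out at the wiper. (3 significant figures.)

Split the track: R_lower = x·R_p = 2.883 kΩ, R_upper = (1−x)·R_p = 3.277 kΩ.
Lower segment in parallel with the load: 2.883 ‖ 5.20 = 1.855 kΩ.
V_out = 10.6 × 1.855/(3.277 + 1.855) = 3.831 V.

V_out ≈ 3.83 V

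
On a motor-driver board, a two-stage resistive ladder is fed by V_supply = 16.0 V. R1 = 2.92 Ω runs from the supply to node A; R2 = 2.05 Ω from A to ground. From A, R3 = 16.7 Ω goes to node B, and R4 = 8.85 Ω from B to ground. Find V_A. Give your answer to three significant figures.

V_A ≈ 6.30 V

Looking into the second stage from A: R3 + R4 = 25.55 Ω appears in parallel with R2.
Effective lower resistance at A: R2 ‖ 25.55 = 1.898 Ω.
So V_A = 16.0 × 0.3939 = 6.302 V.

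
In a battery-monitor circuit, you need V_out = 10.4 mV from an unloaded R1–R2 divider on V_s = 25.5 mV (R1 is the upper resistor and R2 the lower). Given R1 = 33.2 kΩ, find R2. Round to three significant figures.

The divider ratio is R2/(R1+R2) = 10.4/25.5 = 0.4078.
So R2 = R1 · V_out/(V_s − V_out) = 33.2 × 10.4/(25.5 − 10.4) = 33.2 × 0.6887 = 22.87 kΩ.

R2 ≈ 22.9 kΩ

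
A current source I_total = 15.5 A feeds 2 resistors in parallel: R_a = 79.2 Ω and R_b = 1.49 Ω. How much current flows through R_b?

I ≈ 15.2 A

Two-branch current divider: I_k = I_total · R_other/(R_1 + R_2).
I(R_b) = 15.5 × 79.2/(79.2 + 1.49) = 15.5 × 0.9815 = 15.21 A.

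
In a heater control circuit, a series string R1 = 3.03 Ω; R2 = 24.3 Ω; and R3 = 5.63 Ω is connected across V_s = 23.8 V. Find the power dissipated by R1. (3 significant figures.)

P ≈ 1.58 W

ΣR = 32.96 Ω → I = 23.8/32.96 = 0.7221 A.
P(R1) = I²·R1 = (0.7221)² × 3.03 = 1.580 W.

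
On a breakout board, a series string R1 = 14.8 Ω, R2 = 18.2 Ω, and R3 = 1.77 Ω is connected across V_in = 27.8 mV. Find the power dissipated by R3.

The common current is I = 27.8/34.77 = 0.7995 mA.
P = I²R = 0.6393 × 1.77 = 1.131 µW.

P ≈ 1.13 µW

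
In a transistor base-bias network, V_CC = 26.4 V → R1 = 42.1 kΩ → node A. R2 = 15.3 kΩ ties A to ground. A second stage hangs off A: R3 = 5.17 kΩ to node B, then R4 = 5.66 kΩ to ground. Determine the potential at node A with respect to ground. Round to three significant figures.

V_A ≈ 3.46 V

Node A sees R2 in parallel with the series input of stage 2, R3 + R4 = 10.83 kΩ.
Effective lower resistance at A: R2 ‖ 10.83 = 6.341 kΩ.
V_A = 26.4 × 6.341/(42.1 + 6.341) = 3.456 V.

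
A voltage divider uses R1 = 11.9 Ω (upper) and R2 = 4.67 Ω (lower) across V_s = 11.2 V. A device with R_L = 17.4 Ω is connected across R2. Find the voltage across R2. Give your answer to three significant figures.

R2 ‖ R_L = (4.67 × 17.4)/(4.67 + 17.4) = 3.682 Ω.
Then V_out = V_s · R2'/(R1 + R2') = 11.2 × 3.682/15.58 = 2.646 V.
(Unloaded it would be 3.16 V; the load pulls it down.)

V_out ≈ 2.65 V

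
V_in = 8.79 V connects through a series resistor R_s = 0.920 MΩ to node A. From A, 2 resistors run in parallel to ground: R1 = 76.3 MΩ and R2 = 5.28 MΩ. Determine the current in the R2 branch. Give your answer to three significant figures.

Parallel bank: R_p = 1/(1/76.3 + 1/5.28) = 4.938 MΩ.
V_A by voltage divider: V_A = 8.79 × 4.938/(0.920 + 4.938) = 7.410 V.
Branch current I = V_A/R2 = 7.410/5.28 = 1.403 µA.

I ≈ 1.40 µA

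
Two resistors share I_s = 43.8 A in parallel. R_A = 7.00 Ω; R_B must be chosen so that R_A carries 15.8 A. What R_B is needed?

R_B ≈ 3.95 Ω

Two-branch current divider: I_A = I_s · R_B/(R_A + R_B).
With f = 0.3607, R_B = R_A · f/(1−f) = 7.00 × 0.5643 = 3.950 Ω.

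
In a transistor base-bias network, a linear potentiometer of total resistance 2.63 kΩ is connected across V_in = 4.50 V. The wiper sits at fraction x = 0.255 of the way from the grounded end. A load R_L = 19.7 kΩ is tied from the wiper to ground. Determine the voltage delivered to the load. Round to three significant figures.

V_out ≈ 1.12 V

The pot divides into 1.959 kΩ above the wiper and 0.6706 kΩ below.
(x·R_p) ‖ R_L = 0.6486 kΩ.
Then V_out = V_in · 0.6486/(1.959 + 0.6486) = 1.119 V.
(Unloaded: V_out = x·V_in = 1.15 V.)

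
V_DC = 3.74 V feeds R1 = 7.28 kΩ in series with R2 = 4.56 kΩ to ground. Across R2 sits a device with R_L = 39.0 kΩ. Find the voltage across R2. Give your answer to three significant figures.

V_out ≈ 1.34 V

First combine the lower leg with the load: R2 ‖ R_L = 4.083 kΩ.
Now apply the divider: V_out = 3.74 × 0.3593 = 1.344 V.
(Unloaded it would be 1.44 V; the load pulls it down.)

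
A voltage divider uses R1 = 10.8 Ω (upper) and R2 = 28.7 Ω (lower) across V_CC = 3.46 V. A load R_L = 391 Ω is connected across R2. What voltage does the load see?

R2 ‖ R_L = (28.7 × 391)/(28.7 + 391) = 26.74 Ω.
Voltage divider with the loaded lower leg: V_out = 3.46 × 26.74/(10.8 + 26.74) = 3.46 × 0.7123 = 2.465 V.
(Unloaded it would be 2.51 V; the load pulls it down.)

V_out ≈ 2.46 V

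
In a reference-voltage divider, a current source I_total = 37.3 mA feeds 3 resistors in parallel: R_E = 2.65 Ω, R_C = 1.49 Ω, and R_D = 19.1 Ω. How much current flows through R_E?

Total conductance ΣG = 1/2.65 + 1/1.49 + 1/19.1 = 1.101 (units of 1/Ω).
R_E takes the fraction G_k/ΣG = 0.3774/1.101 = 0.3428, so I = 37.3 × 0.3428 = 12.79 mA.

I ≈ 12.8 mA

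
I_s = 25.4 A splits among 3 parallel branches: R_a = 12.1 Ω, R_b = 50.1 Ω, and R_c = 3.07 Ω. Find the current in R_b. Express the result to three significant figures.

Total conductance ΣG = 1/12.1 + 1/50.1 + 1/3.07 = 0.4283 (units of 1/Ω).
Current divider: I(R_b) = I_s · G_k/ΣG = 25.4 × (0.01996/0.4283) = 25.4 × 0.04660 = 1.184 A.

I ≈ 1.18 A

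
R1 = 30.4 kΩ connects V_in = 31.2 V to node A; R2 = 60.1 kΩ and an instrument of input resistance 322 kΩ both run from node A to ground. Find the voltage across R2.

V_out ≈ 19.5 V

The load sits in parallel with R2, giving an effective lower resistance R2' = R2·R_L/(R2+R_L) = 50.65 kΩ.
Then V_out = V_in · R2'/(R1 + R2') = 31.2 × 50.65/81.05 = 19.50 V.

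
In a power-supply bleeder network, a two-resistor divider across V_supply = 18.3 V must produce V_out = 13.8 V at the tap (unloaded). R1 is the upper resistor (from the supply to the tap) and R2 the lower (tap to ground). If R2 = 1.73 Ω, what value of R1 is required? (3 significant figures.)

V_out/V_supply = R2/(R1+R2) = 0.7541.
R1 = R2·(1/k − 1) = 1.73 × 0.3261 = 0.5641 Ω.

R1 ≈ 0.564 Ω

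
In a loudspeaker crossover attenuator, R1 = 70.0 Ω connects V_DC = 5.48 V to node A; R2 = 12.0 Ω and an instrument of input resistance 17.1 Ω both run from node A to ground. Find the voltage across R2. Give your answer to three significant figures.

V_out ≈ 0.502 V

First combine the lower leg with the load: R2 ‖ R_L = 7.052 Ω.
Voltage divider with the loaded lower leg: V_out = 5.48 × 7.052/(70.0 + 7.052) = 5.48 × 0.09152 = 0.5015 V.
(Unloaded it would be 0.802 V; the load pulls it down.)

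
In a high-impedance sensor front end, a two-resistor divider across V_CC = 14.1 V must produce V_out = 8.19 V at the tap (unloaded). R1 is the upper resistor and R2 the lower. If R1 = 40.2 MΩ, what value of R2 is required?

R2 ≈ 55.7 MΩ

V_out/V_CC = R2/(R1+R2) = 0.5809.
Rearranging, R2 = R1·k/(1−k) = 40.2 × 1.386 = 55.71 MΩ.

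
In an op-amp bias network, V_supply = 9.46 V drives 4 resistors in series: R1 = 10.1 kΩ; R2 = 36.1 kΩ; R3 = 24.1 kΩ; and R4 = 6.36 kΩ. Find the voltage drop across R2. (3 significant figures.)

Total series resistance ΣR = 10.1 + 36.1 + 24.1 + 6.36 = 76.66 kΩ.
Voltage divider: V = V_supply · (36.10 / 76.66) = 9.46 × 0.4709 = 4.455 V.

V ≈ 4.45 V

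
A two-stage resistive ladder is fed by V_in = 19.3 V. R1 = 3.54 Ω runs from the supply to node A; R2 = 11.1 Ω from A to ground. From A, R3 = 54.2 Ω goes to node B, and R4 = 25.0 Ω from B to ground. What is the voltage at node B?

V_B ≈ 4.47 V

Looking into the second stage from A: R3 + R4 = 79.20 Ω appears in parallel with R2.
Effective lower resistance at A: R2 ‖ 79.20 = 9.736 Ω.
First divider: V_A = V_in · 9.736/(3.54 + 9.736) = 14.15 V.
Stage 2 is unloaded, so V_B = V_A · R4/(R3+R4) = 14.15 × 25.0/79.20 = 4.468 V.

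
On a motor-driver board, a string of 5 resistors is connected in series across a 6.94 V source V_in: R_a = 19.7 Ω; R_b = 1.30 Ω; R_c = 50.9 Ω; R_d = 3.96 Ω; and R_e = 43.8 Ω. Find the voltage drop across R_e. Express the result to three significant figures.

Total series resistance ΣR = 19.7 + 1.30 + 50.9 + 3.96 + 43.8 = 119.7 Ω.
V = V_in · R/ΣR = 6.94 × 0.3660 = 2.540 V.

V ≈ 2.54 V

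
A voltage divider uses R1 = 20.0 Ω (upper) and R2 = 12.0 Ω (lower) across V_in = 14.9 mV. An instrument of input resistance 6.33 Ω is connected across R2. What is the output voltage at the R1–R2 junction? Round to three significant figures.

First combine the lower leg with the load: R2 ‖ R_L = 4.144 Ω.
Voltage divider with the loaded lower leg: V_out = 14.9 × 4.144/(20.0 + 4.144) = 14.9 × 0.1716 = 2.557 mV.
(Unloaded it would be 5.59 mV; the load pulls it down.)

V_out ≈ 2.56 mV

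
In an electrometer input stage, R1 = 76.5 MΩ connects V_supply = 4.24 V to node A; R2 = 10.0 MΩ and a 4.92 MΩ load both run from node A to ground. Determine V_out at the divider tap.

V_out ≈ 0.175 V

The load sits in parallel with R2, giving an effective lower resistance R2' = R2·R_L/(R2+R_L) = 3.298 MΩ.
Then V_out = V_supply · R2'/(R1 + R2') = 4.24 × 3.298/79.80 = 0.1752 V.
(Unloaded it would be 0.490 V; the load pulls it down.)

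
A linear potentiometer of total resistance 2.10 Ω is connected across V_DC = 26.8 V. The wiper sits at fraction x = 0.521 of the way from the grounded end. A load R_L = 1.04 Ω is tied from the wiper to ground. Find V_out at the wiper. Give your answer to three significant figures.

The pot divides into 1.006 Ω above the wiper and 1.094 Ω below.
(x·R_p) ‖ R_L = 0.5332 Ω.
Then V_out = V_DC · 0.5332/(1.006 + 0.5332) = 9.284 V.
(Unloaded: V_out = x·V_DC = 14.0 V.)

V_out ≈ 9.28 V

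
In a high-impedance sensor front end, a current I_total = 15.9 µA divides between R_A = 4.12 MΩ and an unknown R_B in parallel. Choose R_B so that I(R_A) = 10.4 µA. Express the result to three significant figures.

Two-branch current divider: I_A = I_total · R_B/(R_A + R_B).
10.4/15.9 = R_B/(R_A + R_B) → R_B = R_A · (0.6541)/(1 − 0.6541) = 4.12 × 1.891 = 7.791 MΩ.

R_B ≈ 7.79 MΩ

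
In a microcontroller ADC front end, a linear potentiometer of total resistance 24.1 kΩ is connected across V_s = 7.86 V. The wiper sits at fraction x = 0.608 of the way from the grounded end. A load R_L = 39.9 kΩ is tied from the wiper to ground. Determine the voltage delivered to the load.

V_out ≈ 4.18 V

Split the track: R_lower = x·R_p = 14.65 kΩ, R_upper = (1−x)·R_p = 9.447 kΩ.
(x·R_p) ‖ R_L = 10.72 kΩ.
Then V_out = V_s · 10.72/(9.447 + 10.72) = 4.177 V.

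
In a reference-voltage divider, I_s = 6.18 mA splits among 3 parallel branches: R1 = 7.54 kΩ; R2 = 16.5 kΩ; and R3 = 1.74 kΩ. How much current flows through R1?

I ≈ 1.07 mA

Conductances: ΣG = 1/7.54 + 1/16.5 + 1/1.74 = 0.7679 (1/kΩ).
R1 takes the fraction G_k/ΣG = 0.1326/0.7679 = 0.1727, so I = 6.18 × 0.1727 = 1.067 mA.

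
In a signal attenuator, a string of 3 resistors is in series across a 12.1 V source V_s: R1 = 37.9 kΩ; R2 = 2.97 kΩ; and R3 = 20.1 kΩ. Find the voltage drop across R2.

Total series resistance ΣR = 37.9 + 2.97 + 20.1 = 60.97 kΩ.
V = V_s · R/ΣR = 12.1 × 0.04871 = 0.5894 V.

V ≈ 0.589 V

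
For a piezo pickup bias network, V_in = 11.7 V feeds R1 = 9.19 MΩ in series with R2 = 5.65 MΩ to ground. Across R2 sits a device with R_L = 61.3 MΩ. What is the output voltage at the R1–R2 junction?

R2 ‖ R_L = (5.65 × 61.3)/(5.65 + 61.3) = 5.173 MΩ.
Voltage divider with the loaded lower leg: V_out = 11.7 × 5.173/(9.19 + 5.173) = 11.7 × 0.3602 = 4.214 V.

V_out ≈ 4.21 V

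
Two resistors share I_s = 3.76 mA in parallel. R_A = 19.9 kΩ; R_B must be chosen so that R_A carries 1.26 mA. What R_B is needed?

R_B ≈ 10.0 kΩ

Two-branch current divider: I_A = I_s · R_B/(R_A + R_B).
With f = 0.3351, R_B = R_A · f/(1−f) = 19.9 × 0.5040 = 10.03 kΩ.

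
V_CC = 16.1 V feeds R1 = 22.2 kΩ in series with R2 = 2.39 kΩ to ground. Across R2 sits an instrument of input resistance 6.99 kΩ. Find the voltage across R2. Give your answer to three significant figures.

R2 ‖ R_L = (2.39 × 6.99)/(2.39 + 6.99) = 1.781 kΩ.
Now apply the divider: V_out = 16.1 × 0.07427 = 1.196 V.

V_out ≈ 1.20 V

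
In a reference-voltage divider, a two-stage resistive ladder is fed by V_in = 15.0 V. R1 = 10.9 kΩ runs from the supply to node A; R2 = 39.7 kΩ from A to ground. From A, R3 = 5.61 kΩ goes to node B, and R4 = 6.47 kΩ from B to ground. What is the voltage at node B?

Looking into the second stage from A: R3 + R4 = 12.08 kΩ appears in parallel with R2.
R2 ‖ (R3+R4) = 9.262 kΩ.
First divider: V_A = V_in · 9.262/(10.9 + 9.262) = 6.891 V.
Stage 2 is unloaded, so V_B = V_A · R4/(R3+R4) = 6.891 × 6.47/12.08 = 3.691 V.

V_B ≈ 3.69 V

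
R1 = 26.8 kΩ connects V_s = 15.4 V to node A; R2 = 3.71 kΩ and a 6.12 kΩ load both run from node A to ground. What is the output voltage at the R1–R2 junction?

R2 ‖ R_L = (3.71 × 6.12)/(3.71 + 6.12) = 2.310 kΩ.
Now apply the divider: V_out = 15.4 × 0.07935 = 1.222 V.

V_out ≈ 1.22 V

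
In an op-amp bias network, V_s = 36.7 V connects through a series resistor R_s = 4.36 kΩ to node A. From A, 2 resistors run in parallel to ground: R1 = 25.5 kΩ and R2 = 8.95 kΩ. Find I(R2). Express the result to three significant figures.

Parallel bank: R_p = 1/(1/25.5 + 1/8.95) = 6.625 kΩ.
Node voltage V_A = V_s · R_p/(R_s + R_p) = 36.7 × 0.6031 = 22.13 V.
Branch current I = V_A/R2 = 22.13/8.95 = 2.473 mA.

I ≈ 2.47 mA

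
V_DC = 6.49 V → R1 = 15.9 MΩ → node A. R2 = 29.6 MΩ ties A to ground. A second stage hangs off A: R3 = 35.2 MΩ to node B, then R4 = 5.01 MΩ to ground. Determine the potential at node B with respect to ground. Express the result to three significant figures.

V_B ≈ 0.418 V

Looking into the second stage from A: R3 + R4 = 40.21 MΩ appears in parallel with R2.
R2 ‖ (R3+R4) = 17.05 MΩ.
V_A = 6.49 × 17.05/(15.9 + 17.05) = 3.358 V.
V_B = V_A × 0.1246 = 0.4184 V.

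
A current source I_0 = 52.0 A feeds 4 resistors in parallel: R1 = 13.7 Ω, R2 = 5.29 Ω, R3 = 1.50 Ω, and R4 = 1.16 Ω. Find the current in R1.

I ≈ 2.12 A

Total conductance ΣG = 1/13.7 + 1/5.29 + 1/1.50 + 1/1.16 = 1.791 (units of 1/Ω).
By the current-divider rule, I = I_0 · G_k/ΣG = 52.0 × 0.04076 = 2.120 A.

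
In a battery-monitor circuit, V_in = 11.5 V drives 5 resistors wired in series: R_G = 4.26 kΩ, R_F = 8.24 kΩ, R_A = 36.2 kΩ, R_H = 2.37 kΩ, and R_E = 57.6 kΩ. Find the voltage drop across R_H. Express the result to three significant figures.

V ≈ 0.251 V

Series total: ΣR = 4.26 + 8.24 + 36.2 + 2.37 + 57.6 = 108.7 kΩ.
V = V_in · R/ΣR = 11.5 × 0.02181 = 0.2508 V.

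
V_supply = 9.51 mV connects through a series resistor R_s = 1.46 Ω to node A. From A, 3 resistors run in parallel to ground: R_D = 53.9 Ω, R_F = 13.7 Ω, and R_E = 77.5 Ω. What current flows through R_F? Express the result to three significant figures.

Combine the parallel branches: R_p = (1/53.9 + 1/13.7 + 1/77.5)⁻¹ = 9.574 Ω.
Node voltage V_A = V_supply · R_p/(R_s + R_p) = 9.51 × 0.8677 = 8.252 mV.
I(R_F) = V_A / R_F = 8.252/13.7 = 0.6023 mA.
(Check via current divider: I_total = 0.8619 mA; share G_k/ΣG = 0.6988 → same result.)

I ≈ 0.602 mA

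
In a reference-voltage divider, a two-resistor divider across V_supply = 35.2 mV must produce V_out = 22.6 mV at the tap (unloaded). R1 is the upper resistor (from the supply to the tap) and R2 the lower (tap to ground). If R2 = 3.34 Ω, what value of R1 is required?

R1 ≈ 1.86 Ω

Required fraction k = V_out/V_supply = 0.6420.
R1 = R2·(1/k − 1) = 3.34 × 0.5575 = 1.862 Ω.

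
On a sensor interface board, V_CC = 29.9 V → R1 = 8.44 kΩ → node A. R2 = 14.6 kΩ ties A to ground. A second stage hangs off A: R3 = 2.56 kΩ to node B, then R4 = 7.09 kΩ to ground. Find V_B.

Node A sees R2 in parallel with the series input of stage 2, R3 + R4 = 9.650 kΩ.
R2 ‖ (R3+R4) = 5.810 kΩ.
So V_A = 29.9 × 0.4077 = 12.19 V.
V_B = V_A × 0.7347 = 8.957 V.

V_B ≈ 8.96 V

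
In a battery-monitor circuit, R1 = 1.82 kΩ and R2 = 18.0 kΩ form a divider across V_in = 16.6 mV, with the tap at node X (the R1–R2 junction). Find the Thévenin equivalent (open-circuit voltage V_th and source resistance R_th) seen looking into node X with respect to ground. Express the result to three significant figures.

V_th ≈ 15.1 mV, R_th ≈ 1.65 kΩ

V_th is the unloaded tap voltage: V_in · R2/(R1+R2) = 16.6 × 0.9082 = 15.08 mV.
Zeroing V_in shorts the top of R1 to ground, so R_th = R1 ‖ R2 = 1.653 kΩ.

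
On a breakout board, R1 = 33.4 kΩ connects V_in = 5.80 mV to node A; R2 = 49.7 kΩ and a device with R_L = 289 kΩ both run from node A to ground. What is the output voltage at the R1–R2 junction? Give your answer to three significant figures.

First combine the lower leg with the load: R2 ‖ R_L = 42.41 kΩ.
Voltage divider with the loaded lower leg: V_out = 5.80 × 42.41/(33.4 + 42.41) = 5.80 × 0.5594 = 3.245 mV.
(Unloaded it would be 3.47 mV; the load pulls it down.)

V_out ≈ 3.24 mV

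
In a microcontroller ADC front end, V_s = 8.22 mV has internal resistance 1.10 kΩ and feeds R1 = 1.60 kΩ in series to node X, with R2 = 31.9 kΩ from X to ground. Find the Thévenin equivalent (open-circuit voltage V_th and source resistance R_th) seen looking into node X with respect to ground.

R1' = 1.10 + 1.60 = 2.700 kΩ (source resistance + R1).
With X open, the divider is unloaded: V_th = 8.22 × 31.9/34.60 = 7.579 mV.
Zeroing V_s shorts the top of R1' to ground, so R_th = R1' ‖ R2 = 2.489 kΩ.

V_th ≈ 7.58 mV, R_th ≈ 2.49 kΩ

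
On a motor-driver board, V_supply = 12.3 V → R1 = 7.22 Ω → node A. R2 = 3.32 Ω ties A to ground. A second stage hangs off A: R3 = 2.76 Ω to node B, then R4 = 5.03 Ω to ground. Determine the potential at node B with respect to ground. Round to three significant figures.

The second stage (R3 + R4 = 7.790 Ω) loads node A in parallel with R2.
Effective lower resistance at A: R2 ‖ 7.790 = 2.328 Ω.
V_A = 12.3 × 2.328/(7.22 + 2.328) = 2.999 V.
Stage 2 is unloaded, so V_B = V_A · R4/(R3+R4) = 2.999 × 5.03/7.790 = 1.936 V.

V_B ≈ 1.94 V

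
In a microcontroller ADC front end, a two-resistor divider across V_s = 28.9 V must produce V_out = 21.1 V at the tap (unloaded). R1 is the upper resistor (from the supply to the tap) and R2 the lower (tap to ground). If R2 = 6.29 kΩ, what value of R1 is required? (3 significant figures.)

R1 ≈ 2.33 kΩ

V_out/V_s = R2/(R1+R2) = 0.7301.
So R1 = R2 · (V_s/V_out − 1) = 6.29 × (28.9/21.1 − 1) = 6.29 × 0.3697 = 2.325 kΩ.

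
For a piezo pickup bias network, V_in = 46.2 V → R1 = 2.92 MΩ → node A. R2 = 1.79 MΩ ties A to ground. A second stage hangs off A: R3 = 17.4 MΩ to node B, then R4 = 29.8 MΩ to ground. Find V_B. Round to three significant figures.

The second stage (R3 + R4 = 47.20 MΩ) loads node A in parallel with R2.
Effective lower resistance at A: R2 ‖ 47.20 = 1.725 MΩ.
V_A = 46.2 × 1.725/(2.92 + 1.725) = 17.15 V.
V_B = V_A × 0.6314 = 10.83 V.

V_B ≈ 10.8 V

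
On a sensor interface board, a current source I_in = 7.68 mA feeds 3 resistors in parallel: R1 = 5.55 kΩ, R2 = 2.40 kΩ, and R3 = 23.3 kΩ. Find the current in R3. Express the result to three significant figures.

Total conductance ΣG = 1/5.55 + 1/2.40 + 1/23.3 = 0.6398 (units of 1/kΩ).
By the current-divider rule, I = I_in · G_k/ΣG = 7.68 × 0.06708 = 0.5152 mA.

I ≈ 0.515 mA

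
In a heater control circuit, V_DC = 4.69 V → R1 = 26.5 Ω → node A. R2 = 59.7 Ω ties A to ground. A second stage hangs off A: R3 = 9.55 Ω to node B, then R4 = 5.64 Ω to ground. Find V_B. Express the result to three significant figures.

Node A sees R2 in parallel with the series input of stage 2, R3 + R4 = 15.19 Ω.
Effective lower resistance at A: R2 ‖ 15.19 = 12.11 Ω.
So V_A = 4.69 × 0.3136 = 1.471 V.
V_B = V_A × 0.3713 = 0.5462 V.

V_B ≈ 0.546 V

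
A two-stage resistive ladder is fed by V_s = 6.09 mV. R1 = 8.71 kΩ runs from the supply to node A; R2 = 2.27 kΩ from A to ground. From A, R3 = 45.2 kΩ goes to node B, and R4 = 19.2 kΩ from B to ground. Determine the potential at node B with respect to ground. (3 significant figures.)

V_B ≈ 0.365 mV

Looking into the second stage from A: R3 + R4 = 64.40 kΩ appears in parallel with R2.
R2 ‖ (R3+R4) = 2.193 kΩ.
V_A = 6.09 × 2.193/(8.71 + 2.193) = 1.225 mV.
Stage 2 is unloaded, so V_B = V_A · R4/(R3+R4) = 1.225 × 19.2/64.40 = 0.3652 mV.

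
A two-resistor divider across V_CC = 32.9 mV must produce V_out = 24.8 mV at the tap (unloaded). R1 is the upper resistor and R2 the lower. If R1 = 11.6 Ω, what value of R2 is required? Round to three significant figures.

R2 ≈ 35.5 Ω

V_out/V_CC = R2/(R1+R2) = 0.7538.
Rearranging, R2 = R1·k/(1−k) = 11.6 × 3.062 = 35.52 Ω.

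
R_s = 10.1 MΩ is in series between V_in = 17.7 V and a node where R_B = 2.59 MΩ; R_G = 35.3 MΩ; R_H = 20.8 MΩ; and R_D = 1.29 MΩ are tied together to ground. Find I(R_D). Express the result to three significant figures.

Combine the parallel branches: R_p = (1/2.59 + 1/35.3 + 1/20.8 + 1/1.29)⁻¹ = 0.8080 MΩ.
V_A = 17.7 × 0.8080/10.91 = 1.311 V.
Branch current I = V_A/R_D = 1.311/1.29 = 1.016 µA.

I ≈ 1.02 µA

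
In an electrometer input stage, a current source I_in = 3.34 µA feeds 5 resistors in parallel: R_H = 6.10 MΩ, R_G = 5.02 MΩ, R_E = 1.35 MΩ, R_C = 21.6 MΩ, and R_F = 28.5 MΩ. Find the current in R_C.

ΣG = 1/6.10 + 1/5.02 + 1/1.35 + 1/21.6 + 1/28.5 = 1.185.
Current divider: I(R_C) = I_in · G_k/ΣG = 3.34 × (0.04630/1.185) = 3.34 × 0.03906 = 0.1305 µA.

I ≈ 0.130 µA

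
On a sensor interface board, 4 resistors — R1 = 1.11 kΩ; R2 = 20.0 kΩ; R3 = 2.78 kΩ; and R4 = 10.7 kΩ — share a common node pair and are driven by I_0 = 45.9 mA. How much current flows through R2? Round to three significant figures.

Total conductance ΣG = 1/1.11 + 1/20.0 + 1/2.78 + 1/10.7 = 1.404 (units of 1/kΩ).
R2 takes the fraction G_k/ΣG = 0.05000/1.404 = 0.03561, so I = 45.9 × 0.03561 = 1.635 mA.

I ≈ 1.63 mA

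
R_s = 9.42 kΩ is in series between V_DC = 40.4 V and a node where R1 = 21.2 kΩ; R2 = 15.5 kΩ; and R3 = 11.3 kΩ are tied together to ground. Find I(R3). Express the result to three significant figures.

I ≈ 1.24 mA

Combine the parallel branches: R_p = (1/21.2 + 1/15.5 + 1/11.3)⁻¹ = 4.995 kΩ.
V_A by voltage divider: V_A = 40.4 × 4.995/(9.42 + 4.995) = 14.00 V.
Branch current I = V_A/R3 = 14.00/11.3 = 1.239 mA.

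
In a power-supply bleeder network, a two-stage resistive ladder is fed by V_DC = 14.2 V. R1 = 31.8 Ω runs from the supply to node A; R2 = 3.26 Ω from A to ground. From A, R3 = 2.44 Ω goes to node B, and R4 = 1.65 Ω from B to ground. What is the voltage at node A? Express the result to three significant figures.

Node A sees R2 in parallel with the series input of stage 2, R3 + R4 = 4.090 Ω.
Effective lower resistance at A: R2 ‖ 4.090 = 1.814 Ω.
V_A = 14.2 × 1.814/(31.8 + 1.814) = 0.7663 V.

V_A ≈ 0.766 V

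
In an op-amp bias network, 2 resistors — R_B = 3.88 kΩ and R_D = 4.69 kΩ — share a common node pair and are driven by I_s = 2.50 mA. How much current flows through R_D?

With just two branches, the current splits inversely with resistance.
So I = 2.50 × 3.88/8.570 = 1.132 mA.

I ≈ 1.13 mA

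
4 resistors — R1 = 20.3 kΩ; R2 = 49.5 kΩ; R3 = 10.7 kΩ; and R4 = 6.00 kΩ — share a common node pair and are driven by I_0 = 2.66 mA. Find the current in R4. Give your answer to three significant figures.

Total conductance ΣG = 1/20.3 + 1/49.5 + 1/10.7 + 1/6.00 = 0.3296 (units of 1/kΩ).
By the current-divider rule, I = I_0 · G_k/ΣG = 2.66 × 0.5057 = 1.345 mA.

I ≈ 1.35 mA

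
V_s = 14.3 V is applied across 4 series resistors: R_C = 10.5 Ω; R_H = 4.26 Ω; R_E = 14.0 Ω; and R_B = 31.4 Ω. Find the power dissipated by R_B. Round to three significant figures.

The common current is I = 14.3/60.16 = 0.2377 A.
V(R_B) = I·R = 7.464 V; P = V·I = 7.464 × 0.2377 = 1.774 W.

P ≈ 1.77 W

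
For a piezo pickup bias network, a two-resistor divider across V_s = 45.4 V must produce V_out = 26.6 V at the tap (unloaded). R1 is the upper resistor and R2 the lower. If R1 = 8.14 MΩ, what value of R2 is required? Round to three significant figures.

R2 ≈ 11.5 MΩ

V_out/V_s = R2/(R1+R2) = 0.5859.
So R2 = R1 · V_out/(V_s − V_out) = 8.14 × 26.6/(45.4 − 26.6) = 8.14 × 1.415 = 11.52 MΩ.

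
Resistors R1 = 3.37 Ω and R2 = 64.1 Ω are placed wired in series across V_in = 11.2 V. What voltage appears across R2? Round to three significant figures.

Series total: ΣR = 3.37 + 64.1 = 67.47 Ω.
Voltage divider: V = V_in · (64.10 / 67.47) = 11.2 × 0.9501 = 10.64 V.

V ≈ 10.6 V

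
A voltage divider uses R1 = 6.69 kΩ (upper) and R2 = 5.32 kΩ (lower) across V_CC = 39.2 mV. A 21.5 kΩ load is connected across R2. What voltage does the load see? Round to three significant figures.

V_out ≈ 15.3 mV

The load sits in parallel with R2, giving an effective lower resistance R2' = R2·R_L/(R2+R_L) = 4.265 kΩ.
Then V_out = V_CC · R2'/(R1 + R2') = 39.2 × 4.265/10.95 = 15.26 mV.
(Unloaded it would be 17.4 mV; the load pulls it down.)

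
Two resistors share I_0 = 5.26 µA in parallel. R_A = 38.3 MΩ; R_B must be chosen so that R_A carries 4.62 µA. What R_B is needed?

The fraction through R_A equals R_B/(R_A+R_B).
4.62/5.26 = R_B/(R_A + R_B) → R_B = R_A · (0.8783)/(1 − 0.8783) = 38.3 × 7.219 = 276.5 MΩ.

R_B ≈ 276 MΩ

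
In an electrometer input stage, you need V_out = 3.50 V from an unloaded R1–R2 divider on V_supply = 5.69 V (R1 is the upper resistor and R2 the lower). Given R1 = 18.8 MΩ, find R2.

Required fraction k = V_out/V_supply = 0.6151.
Rearranging, R2 = R1·k/(1−k) = 18.8 × 1.598 = 30.05 MΩ.

R2 ≈ 30.0 MΩ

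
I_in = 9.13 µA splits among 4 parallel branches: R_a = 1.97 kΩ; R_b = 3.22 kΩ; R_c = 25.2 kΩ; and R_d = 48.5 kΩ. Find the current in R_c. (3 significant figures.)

ΣG = 1/1.97 + 1/3.22 + 1/25.2 + 1/48.5 = 0.8785.
Current divider: I(R_c) = I_in · G_k/ΣG = 9.13 × (0.03968/0.8785) = 9.13 × 0.04517 = 0.4124 µA.

I ≈ 0.412 µA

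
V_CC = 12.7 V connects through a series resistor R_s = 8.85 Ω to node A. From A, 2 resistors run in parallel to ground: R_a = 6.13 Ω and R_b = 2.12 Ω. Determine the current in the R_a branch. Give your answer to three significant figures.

I ≈ 0.313 A

Combine the parallel branches: R_p = (1/6.13 + 1/2.12)⁻¹ = 1.575 Ω.
V_A = 12.7 × 1.575/10.43 = 1.919 V.
I(R_a) = V_A / R_a = 1.919/6.13 = 0.3130 A.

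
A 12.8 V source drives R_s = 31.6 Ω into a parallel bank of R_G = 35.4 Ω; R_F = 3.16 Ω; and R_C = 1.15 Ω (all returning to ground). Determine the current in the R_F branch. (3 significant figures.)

I ≈ 0.103 A

Combine the parallel branches: R_p = (1/35.4 + 1/3.16 + 1/1.15)⁻¹ = 0.8235 Ω.
V_A by voltage divider: V_A = 12.8 × 0.8235/(31.6 + 0.8235) = 0.3251 V.
Branch current I = V_A/R_F = 0.3251/3.16 = 0.1029 A.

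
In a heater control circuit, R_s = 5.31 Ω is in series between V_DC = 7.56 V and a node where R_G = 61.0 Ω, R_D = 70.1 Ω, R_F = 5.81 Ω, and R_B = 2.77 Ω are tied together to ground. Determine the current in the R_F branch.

I ≈ 0.326 A

Parallel bank: R_p = 1/(1/61.0 + 1/70.1 + 1/5.81 + 1/2.77) = 1.774 Ω.
V_A = 7.56 × 1.774/7.084 = 1.893 V.
I(R_F) = V_A / R_F = 1.893/5.81 = 0.3258 A.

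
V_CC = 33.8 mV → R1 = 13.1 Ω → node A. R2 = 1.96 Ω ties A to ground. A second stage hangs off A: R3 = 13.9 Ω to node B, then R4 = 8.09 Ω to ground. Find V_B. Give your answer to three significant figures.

V_B ≈ 1.50 mV

Looking into the second stage from A: R3 + R4 = 21.99 Ω appears in parallel with R2.
Effective lower resistance at A: R2 ‖ 21.99 = 1.800 Ω.
V_A = 33.8 × 1.800/(13.1 + 1.800) = 4.082 mV.
Stage 2 is unloaded, so V_B = V_A · R4/(R3+R4) = 4.082 × 8.09/21.99 = 1.502 mV.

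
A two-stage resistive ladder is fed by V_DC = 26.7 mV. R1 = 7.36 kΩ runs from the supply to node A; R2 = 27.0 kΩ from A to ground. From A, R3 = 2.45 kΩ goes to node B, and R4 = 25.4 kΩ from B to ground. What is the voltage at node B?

Node A sees R2 in parallel with the series input of stage 2, R3 + R4 = 27.85 kΩ.
R2 ‖ (R3+R4) = 13.71 kΩ.
So V_A = 26.7 × 0.6507 = 17.37 mV.
Stage 2 is unloaded, so V_B = V_A · R4/(R3+R4) = 17.37 × 25.4/27.85 = 15.84 mV.

V_B ≈ 15.8 mV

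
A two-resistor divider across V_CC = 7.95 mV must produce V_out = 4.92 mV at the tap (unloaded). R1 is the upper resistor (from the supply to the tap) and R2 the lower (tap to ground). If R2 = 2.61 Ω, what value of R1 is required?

R1 ≈ 1.61 Ω

The divider ratio is R2/(R1+R2) = 4.92/7.95 = 0.6189.
R1 = R2·(1/k − 1) = 2.61 × 0.6159 = 1.607 Ω.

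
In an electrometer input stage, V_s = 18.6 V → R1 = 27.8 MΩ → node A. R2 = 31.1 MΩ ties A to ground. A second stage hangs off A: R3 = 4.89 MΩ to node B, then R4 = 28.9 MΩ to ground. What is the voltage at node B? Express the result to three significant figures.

V_B ≈ 5.86 V

Looking into the second stage from A: R3 + R4 = 33.79 MΩ appears in parallel with R2.
Effective lower resistance at A: R2 ‖ 33.79 = 16.19 MΩ.
V_A = 18.6 × 16.19/(27.8 + 16.19) = 6.847 V.
Then the unloaded second divider: V_B = V_A × R4/(R3+R4) = 6.847 × 0.8553 = 5.856 V.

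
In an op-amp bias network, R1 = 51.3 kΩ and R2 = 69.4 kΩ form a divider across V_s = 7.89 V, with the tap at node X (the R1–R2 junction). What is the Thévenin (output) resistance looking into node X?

Looking into X with the source shorted: R_th = R1·R2/(R1+R2) = 51.30 × 69.4/120.7 = 29.50 kΩ.

R_th ≈ 29.5 kΩ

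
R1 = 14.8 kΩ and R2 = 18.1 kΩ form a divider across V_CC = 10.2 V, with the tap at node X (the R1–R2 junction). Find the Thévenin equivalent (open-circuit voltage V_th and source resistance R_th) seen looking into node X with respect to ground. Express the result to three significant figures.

Open-circuit (no load on X): V_th = V_CC · R2/(R1 + R2) = 10.2 × 18.1/(14.80 + 18.1) = 5.612 V.
With V_CC suppressed (replaced by a short), R_th = R1 ‖ R2 = (14.80 × 18.1)/(14.80 + 18.1) = 8.142 kΩ.

V_th ≈ 5.61 V, R_th ≈ 8.14 kΩ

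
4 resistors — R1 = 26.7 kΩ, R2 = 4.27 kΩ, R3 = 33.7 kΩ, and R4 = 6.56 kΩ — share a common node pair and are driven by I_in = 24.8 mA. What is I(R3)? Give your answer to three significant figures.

ΣG = 1/26.7 + 1/4.27 + 1/33.7 + 1/6.56 = 0.4538.
R3 takes the fraction G_k/ΣG = 0.02967/0.4538 = 0.06540, so I = 24.8 × 0.06540 = 1.622 mA.

I ≈ 1.62 mA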